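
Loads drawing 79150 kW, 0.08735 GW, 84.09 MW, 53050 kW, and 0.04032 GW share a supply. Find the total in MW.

In MW:
  79150 kW = 79150e-3 MW = 79.15
  0.08735 GW = 0.08735e3 MW = 87.35
  84.09 MW → 84.09
  53050 kW = 53050e-3 MW = 53.05
  0.04032 GW = 0.04032e3 MW = 40.32
Sum: 79.15 + 87.35 + 84.09 + 53.05 + 40.32 = 343.96

343.96 MW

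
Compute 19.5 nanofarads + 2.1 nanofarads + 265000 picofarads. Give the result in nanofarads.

In nanofarads:
  19.5 nanofarads → 19.5
  2.1 nanofarads → 2.1
  265000 picofarads = 265000 × 10^-3 nanofarads = 265
Sum: 19.5 + 2.1 + 265 = 286.6

286.6 nanofarads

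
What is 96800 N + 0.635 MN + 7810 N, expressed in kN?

In kN:
  96800 N = 96800e-3 kN = 96.8
  0.635 MN = 0.635e3 kN = 635
  7810 N = 7810e-3 kN = 7.81
Sum: 96.8 + 635 + 7.81 = 739.61

739.61 kN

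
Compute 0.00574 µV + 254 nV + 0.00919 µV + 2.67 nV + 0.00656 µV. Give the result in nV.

278.16 nV

In nV:
  0.00574 µV = 0.00574 × 10³ nV = 5.74
  254 nV → 254
  0.00919 µV = 0.00919 × 10³ nV = 9.19
  2.67 nV → 2.67
  0.00656 µV = 0.00656 × 10³ nV = 6.56
Sum: 5.74 + 254 + 9.19 + 2.67 + 6.56 = 278.16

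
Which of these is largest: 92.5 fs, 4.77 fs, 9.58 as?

92.5 fs = 0.0000000000000925 s
4.77 fs = 0.00000000000000477 s
9.58 as = 0.00000000000000000958 s

92.5 fs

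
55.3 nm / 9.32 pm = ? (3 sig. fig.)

(55.3 × 10^-9) / (9.32 × 10^-12) = 5.933 × 10^3

5930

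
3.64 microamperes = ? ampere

micro = 10^-6, (no prefix) = 10^0; factor is 10^-6.
3.64 × 10^-6 = 0.00000364

0.00000364 amperes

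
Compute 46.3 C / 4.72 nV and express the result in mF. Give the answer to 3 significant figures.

(46.3) / (4.72 × 10^-9) = 9.8093 × 10^9 F

9810000000000 mF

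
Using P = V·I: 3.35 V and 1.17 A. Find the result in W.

3.9195 W

3.35 × 1.17 = 3.9195 W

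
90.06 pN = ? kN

pico = 1e-12, kilo = 1e3; factor is 1e-15.
90.06 × 1e-15 = 0.00000000000009006

0.00000000000009006 kN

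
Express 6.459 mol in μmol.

(no prefix) = 1e0, micro = 1e-6; factor is 1e6.
6.459 × 1e6 = 6459000

6459000 μmol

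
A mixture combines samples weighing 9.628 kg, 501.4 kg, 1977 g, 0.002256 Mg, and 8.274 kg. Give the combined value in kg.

In kg:
  9.628 kg → 9.628
  501.4 kg → 501.4
  1977 g = 1977 × 10⁻³ kg = 1.977
  0.002256 Mg = 0.002256 × 10³ kg = 2.256
  8.274 kg → 8.274
Sum: 9.628 + 501.4 + 1.977 + 2.256 + 8.274 = 523.535

523.535 kg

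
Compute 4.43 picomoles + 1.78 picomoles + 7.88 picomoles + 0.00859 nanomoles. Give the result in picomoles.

In picomoles:
  4.43 picomoles → 4.43
  1.78 picomoles → 1.78
  7.88 picomoles → 7.88
  0.00859 nanomoles = 0.00859 × 10^3 picomoles = 8.59
Sum: 4.43 + 1.78 + 7.88 + 8.59 = 22.68

22.68 picomoles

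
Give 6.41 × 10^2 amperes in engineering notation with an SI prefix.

641 amperes

= 641 amperes; mantissa already in [1, 1000).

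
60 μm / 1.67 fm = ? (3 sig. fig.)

(60e-6) / (1.67e-15) = 35.93e9

35900000000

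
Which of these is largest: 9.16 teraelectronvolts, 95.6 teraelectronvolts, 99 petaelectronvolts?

9.16 teraelectronvolts = 9160000000000 electronvolts
95.6 teraelectronvolts = 95600000000000 electronvolts
99 petaelectronvolts = 99000000000000000 electronvolts

99 petaelectronvolts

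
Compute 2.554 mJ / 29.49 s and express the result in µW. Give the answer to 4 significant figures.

(2.554 × 10^-3) / (29.49) = 0.0866056 × 10^-3 W

86.61 µW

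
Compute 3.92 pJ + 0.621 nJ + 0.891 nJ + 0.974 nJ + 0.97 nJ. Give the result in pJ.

3459.92 pJ

In pJ:
  3.92 pJ → 3.92
  0.621 nJ = 0.621e3 pJ = 621
  0.891 nJ = 0.891e3 pJ = 891
  0.974 nJ = 0.974e3 pJ = 974
  0.97 nJ = 0.97e3 pJ = 970
Sum: 3.92 + 621 + 891 + 974 + 970 = 3459.92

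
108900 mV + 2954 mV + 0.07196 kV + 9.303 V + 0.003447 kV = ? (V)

196.564 V

In V:
  108900 mV = 108900 × 10⁻³ V = 108.9
  2954 mV = 2954 × 10⁻³ V = 2.954
  0.07196 kV = 0.07196 × 10³ V = 71.96
  9.303 V → 9.303
  0.003447 kV = 0.003447 × 10³ V = 3.447
Sum: 108.9 + 2.954 + 71.96 + 9.303 + 3.447 = 196.564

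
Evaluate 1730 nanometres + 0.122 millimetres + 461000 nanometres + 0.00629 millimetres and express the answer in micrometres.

In micrometres:
  1730 nanometres = 1730 × 10^-3 micrometres = 1.73
  0.122 millimetres = 0.122 × 10^3 micrometres = 122
  461000 nanometres = 461000 × 10^-3 micrometres = 461
  0.00629 millimetres = 0.00629 × 10^3 micrometres = 6.29
Sum: 1.73 + 122 + 461 + 6.29 = 591.02

591.02 micrometres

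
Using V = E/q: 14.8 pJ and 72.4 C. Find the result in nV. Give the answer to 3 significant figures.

0.000204 nV

(14.8e-12) / (72.4) = 0.20442e-12 V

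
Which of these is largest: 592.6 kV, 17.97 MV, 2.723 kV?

17.97 MV

592.6 kV = 592600 V
17.97 MV = 17970000 V
2.723 kV = 2723 V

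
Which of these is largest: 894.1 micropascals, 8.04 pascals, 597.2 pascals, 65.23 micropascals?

597.2 pascals

894.1 micropascals = 0.0008941 pascals
8.04 pascals = 8.04 pascals
597.2 pascals = 597.2 pascals
65.23 micropascals = 0.00006523 pascals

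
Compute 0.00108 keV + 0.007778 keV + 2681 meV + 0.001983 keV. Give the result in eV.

In eV:
  0.00108 keV = 0.00108 × 10^3 eV = 1.08
  0.007778 keV = 0.007778 × 10^3 eV = 7.778
  2681 meV = 2681 × 10^-3 eV = 2.681
  0.001983 keV = 0.001983 × 10^3 eV = 1.983
Sum: 1.08 + 7.778 + 2.681 + 1.983 = 13.522

13.522 eV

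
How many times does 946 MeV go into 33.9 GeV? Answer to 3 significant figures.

35.8

(33.9 × 10⁹) / (946 × 10⁶) = 0.03584 × 10³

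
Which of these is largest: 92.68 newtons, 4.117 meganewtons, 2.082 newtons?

92.68 newtons = 92.68 newtons
4.117 meganewtons = 4117000 newtons
2.082 newtons = 2.082 newtons

4.117 meganewtons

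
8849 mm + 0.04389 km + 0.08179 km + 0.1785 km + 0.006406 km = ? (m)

319.435 m

In m:
  8849 mm = 8849e-3 m = 8.849
  0.04389 km = 0.04389e3 m = 43.89
  0.08179 km = 0.08179e3 m = 81.79
  0.1785 km = 0.1785e3 m = 178.5
  0.006406 km = 0.006406e3 m = 6.406
Sum: 8.849 + 43.89 + 81.79 + 178.5 + 6.406 = 319.435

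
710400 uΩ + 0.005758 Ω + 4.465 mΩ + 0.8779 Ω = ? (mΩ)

1598.523 mΩ

In mΩ:
  710400 uΩ = 710400e-3 mΩ = 710.4
  0.005758 Ω = 0.005758e3 mΩ = 5.758
  4.465 mΩ → 4.465
  0.8779 Ω = 0.8779e3 mΩ = 877.9
Sum: 710.4 + 5.758 + 4.465 + 877.9 = 1598.523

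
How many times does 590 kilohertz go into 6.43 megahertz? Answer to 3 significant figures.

(6.43 × 10⁶) / (590 × 10³) = 0.0109 × 10³

10.9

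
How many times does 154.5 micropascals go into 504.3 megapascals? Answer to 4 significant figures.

(504.3 × 10⁶) / (154.5 × 10⁻⁶) = 3.2641 × 10¹²

3264000000000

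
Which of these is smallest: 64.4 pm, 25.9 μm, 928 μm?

64.4 pm = 0.0000000000644 m
25.9 μm = 0.0000259 m
928 μm = 0.000928 m

64.4 pm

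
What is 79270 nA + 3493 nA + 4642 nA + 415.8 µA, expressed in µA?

503.205 µA

In µA:
  79270 nA = 79270e-3 µA = 79.27
  3493 nA = 3493e-3 µA = 3.493
  4642 nA = 4642e-3 µA = 4.642
  415.8 µA → 415.8
Sum: 79.27 + 3.493 + 4.642 + 415.8 = 503.205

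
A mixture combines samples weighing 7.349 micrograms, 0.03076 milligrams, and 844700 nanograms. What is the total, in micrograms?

882.809 micrograms

In micrograms:
  7.349 micrograms → 7.349
  0.03076 milligrams = 0.03076 × 10^3 micrograms = 30.76
  844700 nanograms = 844700 × 10^-3 micrograms = 844.7
Sum: 7.349 + 30.76 + 844.7 = 882.809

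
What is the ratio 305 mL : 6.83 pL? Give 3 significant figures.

44700000000

(305 × 10⁻³) / (6.83 × 10⁻¹²) = 44.66 × 10⁹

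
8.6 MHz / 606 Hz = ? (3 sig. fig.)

(8.6 × 10^6) / (606) = 0.01419 × 10^6

14200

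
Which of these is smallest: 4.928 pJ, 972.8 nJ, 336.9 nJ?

4.928 pJ

4.928 pJ = 0.000000000004928 J
972.8 nJ = 0.0000009728 J
336.9 nJ = 0.0000003369 J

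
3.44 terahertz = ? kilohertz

tera = 10^12, kilo = 10^3; factor is 10^9.
3.44 × 10^9 = 3440000000

3440000000 kilohertz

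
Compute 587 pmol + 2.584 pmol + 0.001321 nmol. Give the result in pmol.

In pmol:
  587 pmol → 587
  2.584 pmol → 2.584
  0.001321 nmol = 0.001321 × 10³ pmol = 1.321
Sum: 587 + 2.584 + 1.321 = 590.905

590.905 pmol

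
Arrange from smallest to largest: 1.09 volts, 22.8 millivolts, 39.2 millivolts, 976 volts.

1.09 volts = 1.09 volts
22.8 millivolts = 0.0228 volts
39.2 millivolts = 0.0392 volts
976 volts = 976 volts

22.8 millivolts < 39.2 millivolts < 1.09 volts < 976 volts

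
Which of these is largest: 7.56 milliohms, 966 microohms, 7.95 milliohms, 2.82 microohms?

7.56 milliohms = 0.00756 ohms
966 microohms = 0.000966 ohms
7.95 milliohms = 0.00795 ohms
2.82 microohms = 0.00000282 ohms

7.95 milliohms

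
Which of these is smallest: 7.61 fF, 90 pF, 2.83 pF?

7.61 fF

7.61 fF = 0.00000000000000761 F
90 pF = 0.00000000009 F
2.83 pF = 0.00000000000283 F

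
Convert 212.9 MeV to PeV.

0.0000002129 PeV

mega = 10⁶, peta = 10¹⁵; factor is 10⁻⁹.
212.9 × 10⁻⁹ = 0.0000002129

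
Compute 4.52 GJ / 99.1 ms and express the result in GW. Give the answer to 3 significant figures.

45.6 GW

(4.52e9) / (99.1e-3) = 0.04561e12 W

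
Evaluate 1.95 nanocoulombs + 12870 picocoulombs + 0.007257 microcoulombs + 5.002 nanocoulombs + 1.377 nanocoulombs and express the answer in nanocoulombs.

28.456 nanocoulombs

In nanocoulombs:
  1.95 nanocoulombs → 1.95
  12870 picocoulombs = 12870 × 10⁻³ nanocoulombs = 12.87
  0.007257 microcoulombs = 0.007257 × 10³ nanocoulombs = 7.257
  5.002 nanocoulombs → 5.002
  1.377 nanocoulombs → 1.377
Sum: 1.95 + 12.87 + 7.257 + 5.002 + 1.377 = 28.456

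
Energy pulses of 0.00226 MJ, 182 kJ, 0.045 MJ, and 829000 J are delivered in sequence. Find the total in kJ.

1058.26 kJ

In kJ:
  0.00226 MJ = 0.00226e3 kJ = 2.26
  182 kJ → 182
  0.045 MJ = 0.045e3 kJ = 45
  829000 J = 829000e-3 kJ = 829
Sum: 2.26 + 182 + 45 + 829 = 1058.26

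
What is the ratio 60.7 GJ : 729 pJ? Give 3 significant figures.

(60.7 × 10⁹) / (729 × 10⁻¹²) = 0.08326 × 10²¹

83300000000000000000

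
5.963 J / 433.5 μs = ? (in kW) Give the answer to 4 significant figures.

(5.963) / (433.5 × 10⁻⁶) = 0.0137555 × 10⁶ W

13.76 kW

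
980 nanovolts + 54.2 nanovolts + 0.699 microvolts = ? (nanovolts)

In nanovolts:
  980 nanovolts → 980
  54.2 nanovolts → 54.2
  0.699 microvolts = 0.699e3 nanovolts = 699
Sum: 980 + 54.2 + 699 = 1733.2

1733.2 nanovolts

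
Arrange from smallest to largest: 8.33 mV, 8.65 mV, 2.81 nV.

8.33 mV = 0.00833 V
8.65 mV = 0.00865 V
2.81 nV = 0.00000000281 V

2.81 nV < 8.33 mV < 8.65 mV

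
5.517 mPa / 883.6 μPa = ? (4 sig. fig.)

(5.517e-3) / (883.6e-6) = 0.0062438e3

6.244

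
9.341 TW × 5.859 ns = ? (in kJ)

9.341 × 10¹² × 5.859 × 10⁻⁹ = 54.728919 × 10³ J

54.728919 kJ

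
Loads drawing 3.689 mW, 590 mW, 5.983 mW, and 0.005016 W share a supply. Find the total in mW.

604.688 mW

In mW:
  3.689 mW → 3.689
  590 mW → 590
  5.983 mW → 5.983
  0.005016 W = 0.005016 × 10^3 mW = 5.016
Sum: 3.689 + 590 + 5.983 + 5.016 = 604.688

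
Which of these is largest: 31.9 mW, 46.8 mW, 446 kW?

31.9 mW = 0.0319 W
46.8 mW = 0.0468 W
446 kW = 446000 W

446 kW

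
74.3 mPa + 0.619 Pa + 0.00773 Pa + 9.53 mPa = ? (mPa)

In mPa:
  74.3 mPa → 74.3
  0.619 Pa = 0.619 × 10³ mPa = 619
  0.00773 Pa = 0.00773 × 10³ mPa = 7.73
  9.53 mPa → 9.53
Sum: 74.3 + 619 + 7.73 + 9.53 = 710.56

710.56 mPa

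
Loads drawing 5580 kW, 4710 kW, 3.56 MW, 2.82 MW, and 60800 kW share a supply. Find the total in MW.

77.47 MW

In MW:
  5580 kW = 5580 × 10⁻³ MW = 5.58
  4710 kW = 4710 × 10⁻³ MW = 4.71
  3.56 MW → 3.56
  2.82 MW → 2.82
  60800 kW = 60800 × 10⁻³ MW = 60.8
Sum: 5.58 + 4.71 + 3.56 + 2.82 + 60.8 = 77.47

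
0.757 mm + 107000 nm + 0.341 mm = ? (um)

1205 um

In um:
  0.757 mm = 0.757 × 10³ um = 757
  107000 nm = 107000 × 10⁻³ um = 107
  0.341 mm = 0.341 × 10³ um = 341
Sum: 757 + 107 + 341 = 1205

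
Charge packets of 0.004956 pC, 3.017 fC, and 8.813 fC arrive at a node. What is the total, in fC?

16.786 fC

In fC:
  0.004956 pC = 0.004956 × 10³ fC = 4.956
  3.017 fC → 3.017
  8.813 fC → 8.813
Sum: 4.956 + 3.017 + 8.813 = 16.786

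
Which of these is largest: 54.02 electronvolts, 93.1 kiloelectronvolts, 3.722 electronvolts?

93.1 kiloelectronvolts

54.02 electronvolts = 54.02 electronvolts
93.1 kiloelectronvolts = 93100 electronvolts
3.722 electronvolts = 3.722 electronvolts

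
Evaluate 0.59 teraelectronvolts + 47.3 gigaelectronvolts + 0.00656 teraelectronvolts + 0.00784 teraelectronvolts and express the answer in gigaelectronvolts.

651.7 gigaelectronvolts

In gigaelectronvolts:
  0.59 teraelectronvolts = 0.59e3 gigaelectronvolts = 590
  47.3 gigaelectronvolts → 47.3
  0.00656 teraelectronvolts = 0.00656e3 gigaelectronvolts = 6.56
  0.00784 teraelectronvolts = 0.00784e3 gigaelectronvolts = 7.84
Sum: 590 + 47.3 + 6.56 + 7.84 = 651.7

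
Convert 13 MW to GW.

mega = 10⁶, giga = 10⁹; factor is 10⁻³.
13 × 10⁻³ = 0.013

0.013 GW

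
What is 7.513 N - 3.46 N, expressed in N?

In N:
  7.513 N → 7.513
  3.46 N → 3.46
Difference: 7.513 - 3.46 = 4.053

4.053 N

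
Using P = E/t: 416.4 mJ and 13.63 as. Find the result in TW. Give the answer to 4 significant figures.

(416.4 × 10^-3) / (13.63 × 10^-18) = 30.5503 × 10^15 W

30550 TW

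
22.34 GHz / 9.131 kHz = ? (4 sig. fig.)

2447000

(22.34 × 10^9) / (9.131 × 10^3) = 2.4466 × 10^6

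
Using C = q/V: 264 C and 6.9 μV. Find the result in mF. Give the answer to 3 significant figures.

(264) / (6.9e-6) = 38.261e6 F

38300000000 mF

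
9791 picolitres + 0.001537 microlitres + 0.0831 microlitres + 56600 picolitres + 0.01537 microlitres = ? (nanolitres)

166.398 nanolitres

In nanolitres:
  9791 picolitres = 9791 × 10⁻³ nanolitres = 9.791
  0.001537 microlitres = 0.001537 × 10³ nanolitres = 1.537
  0.0831 microlitres = 0.0831 × 10³ nanolitres = 83.1
  56600 picolitres = 56600 × 10⁻³ nanolitres = 56.6
  0.01537 microlitres = 0.01537 × 10³ nanolitres = 15.37
Sum: 9.791 + 1.537 + 83.1 + 56.6 + 15.37 = 166.398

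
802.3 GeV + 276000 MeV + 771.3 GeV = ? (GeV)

In GeV:
  802.3 GeV → 802.3
  276000 MeV = 276000 × 10^-3 GeV = 276
  771.3 GeV → 771.3
Sum: 802.3 + 276 + 771.3 = 1849.6

1849.6 GeV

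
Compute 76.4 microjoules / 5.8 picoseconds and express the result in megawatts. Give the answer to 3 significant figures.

(76.4 × 10⁻⁶) / (5.8 × 10⁻¹²) = 13.172 × 10⁶ W

13.2 megawatts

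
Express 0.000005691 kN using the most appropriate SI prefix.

= 5.691e-3 N; 1e-3 is milli.

5.691 mN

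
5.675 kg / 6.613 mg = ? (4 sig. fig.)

858200

(5.675 × 10^3) / (6.613 × 10^-3) = 0.85816 × 10^6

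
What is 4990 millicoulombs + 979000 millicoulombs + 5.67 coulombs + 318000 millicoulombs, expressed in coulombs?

In coulombs:
  4990 millicoulombs = 4990e-3 coulombs = 4.99
  979000 millicoulombs = 979000e-3 coulombs = 979
  5.67 coulombs → 5.67
  318000 millicoulombs = 318000e-3 coulombs = 318
Sum: 4.99 + 979 + 5.67 + 318 = 1307.66

1307.66 coulombs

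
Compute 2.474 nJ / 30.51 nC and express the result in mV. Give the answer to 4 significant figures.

81.09 mV

(2.474 × 10^-9) / (30.51 × 10^-9) = 0.0810882 V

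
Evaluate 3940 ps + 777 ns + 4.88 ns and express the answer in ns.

In ns:
  3940 ps = 3940e-3 ns = 3.94
  777 ns → 777
  4.88 ns → 4.88
Sum: 3.94 + 777 + 4.88 = 785.82

785.82 ns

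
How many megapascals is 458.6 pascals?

0.0004586 megapascals

(no prefix) = 1e0, mega = 1e6; factor is 1e-6.
458.6 × 1e-6 = 0.0004586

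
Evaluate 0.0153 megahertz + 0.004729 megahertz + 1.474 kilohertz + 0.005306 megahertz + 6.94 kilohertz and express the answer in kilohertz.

In kilohertz:
  0.0153 megahertz = 0.0153 × 10³ kilohertz = 15.3
  0.004729 megahertz = 0.004729 × 10³ kilohertz = 4.729
  1.474 kilohertz → 1.474
  0.005306 megahertz = 0.005306 × 10³ kilohertz = 5.306
  6.94 kilohertz → 6.94
Sum: 15.3 + 4.729 + 1.474 + 5.306 + 6.94 = 33.749

33.749 kilohertz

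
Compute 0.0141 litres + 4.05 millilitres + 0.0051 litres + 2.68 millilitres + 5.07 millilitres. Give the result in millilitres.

In millilitres:
  0.0141 litres = 0.0141 × 10^3 millilitres = 14.1
  4.05 millilitres → 4.05
  0.0051 litres = 0.0051 × 10^3 millilitres = 5.1
  2.68 millilitres → 2.68
  5.07 millilitres → 5.07
Sum: 14.1 + 4.05 + 5.1 + 2.68 + 5.07 = 31

31 millilitres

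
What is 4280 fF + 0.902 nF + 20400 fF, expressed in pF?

926.68 pF

In pF:
  4280 fF = 4280e-3 pF = 4.28
  0.902 nF = 0.902e3 pF = 902
  20400 fF = 20400e-3 pF = 20.4
Sum: 4.28 + 902 + 20.4 = 926.68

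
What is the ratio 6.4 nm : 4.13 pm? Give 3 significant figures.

1550

(6.4e-9) / (4.13e-12) = 1.55e3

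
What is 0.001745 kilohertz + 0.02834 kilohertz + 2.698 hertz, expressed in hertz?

32.783 hertz

In hertz:
  0.001745 kilohertz = 0.001745e3 hertz = 1.745
  0.02834 kilohertz = 0.02834e3 hertz = 28.34
  2.698 hertz → 2.698
Sum: 1.745 + 28.34 + 2.698 = 32.783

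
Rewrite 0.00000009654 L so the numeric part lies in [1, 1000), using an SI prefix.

= 96.54 × 10⁻⁹ L; 10⁻⁹ is nano.

96.54 nL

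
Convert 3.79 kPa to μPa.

3790000000 μPa

kilo = 10^3, micro = 10^-6; factor is 10^9.
3.79 × 10^9 = 3790000000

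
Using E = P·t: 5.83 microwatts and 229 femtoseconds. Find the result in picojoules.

5.83 × 10⁻⁶ × 229 × 10⁻¹⁵ = 1335.07 × 10⁻²¹ J

0.00000133507 picojoules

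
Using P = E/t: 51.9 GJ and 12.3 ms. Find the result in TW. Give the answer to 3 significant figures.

(51.9 × 10⁹) / (12.3 × 10⁻³) = 4.2195 × 10¹² W

4.22 TW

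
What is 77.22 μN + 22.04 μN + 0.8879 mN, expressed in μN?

987.16 μN

In μN:
  77.22 μN → 77.22
  22.04 μN → 22.04
  0.8879 mN = 0.8879e3 μN = 887.9
Sum: 77.22 + 22.04 + 887.9 = 987.16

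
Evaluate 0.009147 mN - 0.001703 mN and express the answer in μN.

In μN:
  0.009147 mN = 0.009147e3 μN = 9.147
  0.001703 mN = 0.001703e3 μN = 1.703
Difference: 9.147 - 1.703 = 7.444

7.444 μN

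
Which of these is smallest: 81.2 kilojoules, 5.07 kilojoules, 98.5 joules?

98.5 joules

81.2 kilojoules = 81200 joules
5.07 kilojoules = 5070 joules
98.5 joules = 98.5 joules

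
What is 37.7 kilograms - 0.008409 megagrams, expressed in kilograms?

29.291 kilograms

In kilograms:
  37.7 kilograms → 37.7
  0.008409 megagrams = 0.008409 × 10³ kilograms = 8.409
Difference: 37.7 - 8.409 = 29.291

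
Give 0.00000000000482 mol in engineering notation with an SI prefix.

= 4.82 × 10^-12 mol; 10^-12 is pico.

4.82 pmol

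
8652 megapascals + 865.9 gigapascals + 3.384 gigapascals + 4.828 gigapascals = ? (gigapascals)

882.764 gigapascals

In gigapascals:
  8652 megapascals = 8652 × 10^-3 gigapascals = 8.652
  865.9 gigapascals → 865.9
  3.384 gigapascals → 3.384
  4.828 gigapascals → 4.828
Sum: 8.652 + 865.9 + 3.384 + 4.828 = 882.764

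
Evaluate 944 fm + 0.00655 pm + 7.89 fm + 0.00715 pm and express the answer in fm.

965.59 fm

In fm:
  944 fm → 944
  0.00655 pm = 0.00655 × 10³ fm = 6.55
  7.89 fm → 7.89
  0.00715 pm = 0.00715 × 10³ fm = 7.15
Sum: 944 + 6.55 + 7.89 + 7.15 = 965.59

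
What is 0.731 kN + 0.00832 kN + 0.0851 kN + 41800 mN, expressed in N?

In N:
  0.731 kN = 0.731e3 N = 731
  0.00832 kN = 0.00832e3 N = 8.32
  0.0851 kN = 0.0851e3 N = 85.1
  41800 mN = 41800e-3 N = 41.8
Sum: 731 + 8.32 + 85.1 + 41.8 = 866.22

866.22 N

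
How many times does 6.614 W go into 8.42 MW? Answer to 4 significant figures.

1273000

(8.42 × 10^6) / (6.614) = 1.2731 × 10^6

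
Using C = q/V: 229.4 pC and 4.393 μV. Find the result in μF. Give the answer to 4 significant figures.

(229.4 × 10⁻¹²) / (4.393 × 10⁻⁶) = 52.2194 × 10⁻⁶ F

52.22 μF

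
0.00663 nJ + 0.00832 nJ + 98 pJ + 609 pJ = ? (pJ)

721.95 pJ

In pJ:
  0.00663 nJ = 0.00663 × 10³ pJ = 6.63
  0.00832 nJ = 0.00832 × 10³ pJ = 8.32
  98 pJ → 98
  609 pJ → 609
Sum: 6.63 + 8.32 + 98 + 609 = 721.95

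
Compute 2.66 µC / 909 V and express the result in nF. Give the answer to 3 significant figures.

(2.66 × 10^-6) / (909) = 0.0029263 × 10^-6 F

2.93 nF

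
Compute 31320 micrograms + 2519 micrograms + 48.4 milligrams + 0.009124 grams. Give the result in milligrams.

91.363 milligrams

In milligrams:
  31320 micrograms = 31320e-3 milligrams = 31.32
  2519 micrograms = 2519e-3 milligrams = 2.519
  48.4 milligrams → 48.4
  0.009124 grams = 0.009124e3 milligrams = 9.124
Sum: 31.32 + 2.519 + 48.4 + 9.124 = 91.363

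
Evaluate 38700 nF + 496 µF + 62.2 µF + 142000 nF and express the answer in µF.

In µF:
  38700 nF = 38700 × 10⁻³ µF = 38.7
  496 µF → 496
  62.2 µF → 62.2
  142000 nF = 142000 × 10⁻³ µF = 142
Sum: 38.7 + 496 + 62.2 + 142 = 738.9

738.9 µF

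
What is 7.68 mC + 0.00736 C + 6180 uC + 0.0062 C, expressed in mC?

27.42 mC

In mC:
  7.68 mC → 7.68
  0.00736 C = 0.00736e3 mC = 7.36
  6180 uC = 6180e-3 mC = 6.18
  0.0062 C = 0.0062e3 mC = 6.2
Sum: 7.68 + 7.36 + 6.18 + 6.2 = 27.42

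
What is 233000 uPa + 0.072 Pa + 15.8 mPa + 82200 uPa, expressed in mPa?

In mPa:
  233000 uPa = 233000 × 10^-3 mPa = 233
  0.072 Pa = 0.072 × 10^3 mPa = 72
  15.8 mPa → 15.8
  82200 uPa = 82200 × 10^-3 mPa = 82.2
Sum: 233 + 72 + 15.8 + 82.2 = 403

403 mPa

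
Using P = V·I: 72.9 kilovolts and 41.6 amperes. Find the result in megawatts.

72.9 × 10³ × 41.6 = 3032.64 × 10³ W

3.03264 megawatts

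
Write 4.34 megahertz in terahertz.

mega = 10^6, tera = 10^12; factor is 10^-6.
4.34 × 10^-6 = 0.00000434

0.00000434 terahertz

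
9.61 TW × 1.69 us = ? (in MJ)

16.2409 MJ

9.61 × 10¹² × 1.69 × 10⁻⁶ = 16.2409 × 10⁶ J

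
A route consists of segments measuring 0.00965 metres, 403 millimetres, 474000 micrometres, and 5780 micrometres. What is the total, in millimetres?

892.43 millimetres

In millimetres:
  0.00965 metres = 0.00965 × 10^3 millimetres = 9.65
  403 millimetres → 403
  474000 micrometres = 474000 × 10^-3 millimetres = 474
  5780 micrometres = 5780 × 10^-3 millimetres = 5.78
Sum: 9.65 + 403 + 474 + 5.78 = 892.43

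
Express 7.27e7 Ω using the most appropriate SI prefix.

= 72.7e6 Ω; 1e6 is mega.

72.7 MΩ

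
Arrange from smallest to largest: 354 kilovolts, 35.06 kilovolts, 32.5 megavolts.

354 kilovolts = 354000 volts
35.06 kilovolts = 35060 volts
32.5 megavolts = 32500000 volts

35.06 kilovolts < 354 kilovolts < 32.5 megavolts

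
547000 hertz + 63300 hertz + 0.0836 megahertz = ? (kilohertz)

In kilohertz:
  547000 hertz = 547000e-3 kilohertz = 547
  63300 hertz = 63300e-3 kilohertz = 63.3
  0.0836 megahertz = 0.0836e3 kilohertz = 83.6
Sum: 547 + 63.3 + 83.6 = 693.9

693.9 kilohertz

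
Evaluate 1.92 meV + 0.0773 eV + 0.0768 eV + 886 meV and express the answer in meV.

1042.02 meV

In meV:
  1.92 meV → 1.92
  0.0773 eV = 0.0773e3 meV = 77.3
  0.0768 eV = 0.0768e3 meV = 76.8
  886 meV → 886
Sum: 1.92 + 77.3 + 76.8 + 886 = 1042.02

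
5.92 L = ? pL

(no prefix) = 10^0, pico = 10^-12; factor is 10^12.
5.92 × 10^12 = 5920000000000

5920000000000 pL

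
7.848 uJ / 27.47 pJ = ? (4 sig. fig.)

285700

(7.848 × 10⁻⁶) / (27.47 × 10⁻¹²) = 0.28569 × 10⁶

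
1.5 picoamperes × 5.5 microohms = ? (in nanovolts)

0.00000000825 nanovolts

1.5e-12 × 5.5e-6 = 8.25e-18 V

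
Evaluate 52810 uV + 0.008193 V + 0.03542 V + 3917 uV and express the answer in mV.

100.34 mV

In mV:
  52810 uV = 52810 × 10^-3 mV = 52.81
  0.008193 V = 0.008193 × 10^3 mV = 8.193
  0.03542 V = 0.03542 × 10^3 mV = 35.42
  3917 uV = 3917 × 10^-3 mV = 3.917
Sum: 52.81 + 8.193 + 35.42 + 3.917 = 100.34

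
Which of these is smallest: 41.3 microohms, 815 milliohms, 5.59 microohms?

5.59 microohms

41.3 microohms = 0.0000413 ohms
815 milliohms = 0.815 ohms
5.59 microohms = 0.00000559 ohms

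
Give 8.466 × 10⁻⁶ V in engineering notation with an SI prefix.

8.466 μV

= 8.466 × 10⁻⁶ V; 10⁻⁶ is micro.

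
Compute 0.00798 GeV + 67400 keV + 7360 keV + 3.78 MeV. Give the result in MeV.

86.52 MeV

In MeV:
  0.00798 GeV = 0.00798 × 10³ MeV = 7.98
  67400 keV = 67400 × 10⁻³ MeV = 67.4
  7360 keV = 7360 × 10⁻³ MeV = 7.36
  3.78 MeV → 3.78
Sum: 7.98 + 67.4 + 7.36 + 3.78 = 86.52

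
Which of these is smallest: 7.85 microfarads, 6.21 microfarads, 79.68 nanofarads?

7.85 microfarads = 0.00000785 farads
6.21 microfarads = 0.00000621 farads
79.68 nanofarads = 0.00000007968 farads

79.68 nanofarads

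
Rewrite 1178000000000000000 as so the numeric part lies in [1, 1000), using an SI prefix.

= 1.178 s; mantissa already in [1, 1000).

1.178 s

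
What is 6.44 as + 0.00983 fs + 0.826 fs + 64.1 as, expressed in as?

In as:
  6.44 as → 6.44
  0.00983 fs = 0.00983 × 10³ as = 9.83
  0.826 fs = 0.826 × 10³ as = 826
  64.1 as → 64.1
Sum: 6.44 + 9.83 + 826 + 64.1 = 906.37

906.37 as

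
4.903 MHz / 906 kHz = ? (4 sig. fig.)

5.412

(4.903 × 10⁶) / (906 × 10³) = 0.0054117 × 10³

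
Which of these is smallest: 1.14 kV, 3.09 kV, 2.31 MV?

1.14 kV = 1140 V
3.09 kV = 3090 V
2.31 MV = 2310000 V

1.14 kV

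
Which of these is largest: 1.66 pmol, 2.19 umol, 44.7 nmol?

1.66 pmol = 0.00000000000166 mol
2.19 umol = 0.00000219 mol
44.7 nmol = 0.0000000447 mol

2.19 umol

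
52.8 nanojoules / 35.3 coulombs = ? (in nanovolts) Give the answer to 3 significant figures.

1.50 nanovolts

(52.8e-9) / (35.3) = 1.4958e-9 V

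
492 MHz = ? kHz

492000 kHz

mega = 10^6, kilo = 10^3; factor is 10^3.
492 × 10^3 = 492000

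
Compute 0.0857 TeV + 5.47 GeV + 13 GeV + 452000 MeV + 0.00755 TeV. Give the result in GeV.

In GeV:
  0.0857 TeV = 0.0857 × 10^3 GeV = 85.7
  5.47 GeV → 5.47
  13 GeV → 13
  452000 MeV = 452000 × 10^-3 GeV = 452
  0.00755 TeV = 0.00755 × 10^3 GeV = 7.55
Sum: 85.7 + 5.47 + 13 + 452 + 7.55 = 563.72

563.72 GeV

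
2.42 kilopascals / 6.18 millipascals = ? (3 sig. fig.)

(2.42 × 10³) / (6.18 × 10⁻³) = 0.3916 × 10⁶

392000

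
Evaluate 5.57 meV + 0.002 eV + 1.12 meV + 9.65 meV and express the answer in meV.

18.34 meV

In meV:
  5.57 meV → 5.57
  0.002 eV = 0.002e3 meV = 2
  1.12 meV → 1.12
  9.65 meV → 9.65
Sum: 5.57 + 2 + 1.12 + 9.65 = 18.34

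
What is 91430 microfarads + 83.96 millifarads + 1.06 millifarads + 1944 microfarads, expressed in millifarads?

178.394 millifarads

In millifarads:
  91430 microfarads = 91430e-3 millifarads = 91.43
  83.96 millifarads → 83.96
  1.06 millifarads → 1.06
  1944 microfarads = 1944e-3 millifarads = 1.944
Sum: 91.43 + 83.96 + 1.06 + 1.944 = 178.394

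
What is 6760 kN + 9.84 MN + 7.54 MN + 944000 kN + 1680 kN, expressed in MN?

969.82 MN

In MN:
  6760 kN = 6760 × 10^-3 MN = 6.76
  9.84 MN → 9.84
  7.54 MN → 7.54
  944000 kN = 944000 × 10^-3 MN = 944
  1680 kN = 1680 × 10^-3 MN = 1.68
Sum: 6.76 + 9.84 + 7.54 + 944 + 1.68 = 969.82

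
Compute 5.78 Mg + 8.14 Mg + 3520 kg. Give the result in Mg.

17.44 Mg

In Mg:
  5.78 Mg → 5.78
  8.14 Mg → 8.14
  3520 kg = 3520 × 10^-3 Mg = 3.52
Sum: 5.78 + 8.14 + 3.52 = 17.44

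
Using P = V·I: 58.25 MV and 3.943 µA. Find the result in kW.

58.25 × 10⁶ × 3.943 × 10⁻⁶ = 229.67975 W

0.22967975 kW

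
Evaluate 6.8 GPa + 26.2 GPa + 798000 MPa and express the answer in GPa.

In GPa:
  6.8 GPa → 6.8
  26.2 GPa → 26.2
  798000 MPa = 798000 × 10^-3 GPa = 798
Sum: 6.8 + 26.2 + 798 = 831

831 GPa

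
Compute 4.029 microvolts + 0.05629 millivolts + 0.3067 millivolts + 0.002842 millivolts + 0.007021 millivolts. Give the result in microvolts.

376.882 microvolts

In microvolts:
  4.029 microvolts → 4.029
  0.05629 millivolts = 0.05629e3 microvolts = 56.29
  0.3067 millivolts = 0.3067e3 microvolts = 306.7
  0.002842 millivolts = 0.002842e3 microvolts = 2.842
  0.007021 millivolts = 0.007021e3 microvolts = 7.021
Sum: 4.029 + 56.29 + 306.7 + 2.842 + 7.021 = 376.882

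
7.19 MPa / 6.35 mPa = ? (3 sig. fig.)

(7.19 × 10⁶) / (6.35 × 10⁻³) = 1.132 × 10⁹

1130000000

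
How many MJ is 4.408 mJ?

milli = 10^-3, mega = 10^6; factor is 10^-9.
4.408 × 10^-9 = 0.000000004408

0.000000004408 MJ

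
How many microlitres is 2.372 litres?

(no prefix) = 10⁰, micro = 10⁻⁶; factor is 10⁶.
2.372 × 10⁶ = 2372000

2372000 microlitres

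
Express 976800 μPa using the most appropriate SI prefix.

976.8 mPa

= 976.8 × 10^-3 Pa; 10^-3 is milli.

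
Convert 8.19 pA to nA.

0.00819 nA

pico = 10^-12, nano = 10^-9; factor is 10^-3.
8.19 × 10^-3 = 0.00819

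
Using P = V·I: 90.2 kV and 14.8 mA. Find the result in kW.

90.2 × 10^3 × 14.8 × 10^-3 = 1334.96 W

1.33496 kW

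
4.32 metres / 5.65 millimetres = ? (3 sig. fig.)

765

(4.32) / (5.65 × 10⁻³) = 0.7646 × 10³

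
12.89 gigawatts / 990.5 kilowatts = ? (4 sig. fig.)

13010

(12.89e9) / (990.5e3) = 0.013014e6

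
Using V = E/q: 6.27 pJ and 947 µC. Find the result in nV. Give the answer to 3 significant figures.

(6.27 × 10^-12) / (947 × 10^-6) = 0.0066209 × 10^-6 V

6.62 nV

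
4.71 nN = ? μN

0.00471 μN

nano = 10^-9, micro = 10^-6; factor is 10^-3.
4.71 × 10^-3 = 0.00471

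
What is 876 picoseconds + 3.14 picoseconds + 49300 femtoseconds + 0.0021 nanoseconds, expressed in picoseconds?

In picoseconds:
  876 picoseconds → 876
  3.14 picoseconds → 3.14
  49300 femtoseconds = 49300 × 10^-3 picoseconds = 49.3
  0.0021 nanoseconds = 0.0021 × 10^3 picoseconds = 2.1
Sum: 876 + 3.14 + 49.3 + 2.1 = 930.54

930.54 picoseconds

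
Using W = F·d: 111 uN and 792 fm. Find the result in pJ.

111 × 10^-6 × 792 × 10^-15 = 87912 × 10^-21 J

0.000087912 pJ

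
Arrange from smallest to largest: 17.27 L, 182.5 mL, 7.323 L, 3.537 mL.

17.27 L = 17.27 L
182.5 mL = 0.1825 L
7.323 L = 7.323 L
3.537 mL = 0.003537 L

3.537 mL < 182.5 mL < 7.323 L < 17.27 L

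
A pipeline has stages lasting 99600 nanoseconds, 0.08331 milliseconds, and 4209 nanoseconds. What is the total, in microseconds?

187.119 microseconds

In microseconds:
  99600 nanoseconds = 99600 × 10⁻³ microseconds = 99.6
  0.08331 milliseconds = 0.08331 × 10³ microseconds = 83.31
  4209 nanoseconds = 4209 × 10⁻³ microseconds = 4.209
Sum: 99.6 + 83.31 + 4.209 = 187.119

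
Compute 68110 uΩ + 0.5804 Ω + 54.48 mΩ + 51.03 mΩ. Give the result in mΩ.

754.02 mΩ

In mΩ:
  68110 uΩ = 68110 × 10^-3 mΩ = 68.11
  0.5804 Ω = 0.5804 × 10^3 mΩ = 580.4
  54.48 mΩ → 54.48
  51.03 mΩ → 51.03
Sum: 68.11 + 580.4 + 54.48 + 51.03 = 754.02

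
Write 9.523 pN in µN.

0.000009523 µN

pico = 1e-12, micro = 1e-6; factor is 1e-6.
9.523 × 1e-6 = 0.000009523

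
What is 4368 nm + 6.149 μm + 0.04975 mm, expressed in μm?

60.267 μm

In μm:
  4368 nm = 4368e-3 μm = 4.368
  6.149 μm → 6.149
  0.04975 mm = 0.04975e3 μm = 49.75
Sum: 4.368 + 6.149 + 49.75 = 60.267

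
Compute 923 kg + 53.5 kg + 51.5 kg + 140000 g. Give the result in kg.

In kg:
  923 kg → 923
  53.5 kg → 53.5
  51.5 kg → 51.5
  140000 g = 140000e-3 kg = 140
Sum: 923 + 53.5 + 51.5 + 140 = 1168

1168 kg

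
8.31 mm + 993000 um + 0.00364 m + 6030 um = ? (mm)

1010.98 mm

In mm:
  8.31 mm → 8.31
  993000 um = 993000 × 10⁻³ mm = 993
  0.00364 m = 0.00364 × 10³ mm = 3.64
  6030 um = 6030 × 10⁻³ mm = 6.03
Sum: 8.31 + 993 + 3.64 + 6.03 = 1010.98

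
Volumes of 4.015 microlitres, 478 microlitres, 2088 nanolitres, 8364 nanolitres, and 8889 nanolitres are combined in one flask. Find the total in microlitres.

501.356 microlitres

In microlitres:
  4.015 microlitres → 4.015
  478 microlitres → 478
  2088 nanolitres = 2088 × 10⁻³ microlitres = 2.088
  8364 nanolitres = 8364 × 10⁻³ microlitres = 8.364
  8889 nanolitres = 8889 × 10⁻³ microlitres = 8.889
Sum: 4.015 + 478 + 2.088 + 8.364 + 8.889 = 501.356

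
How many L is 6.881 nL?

nano = 10⁻⁹, (no prefix) = 10⁰; factor is 10⁻⁹.
6.881 × 10⁻⁹ = 0.000000006881

0.000000006881 L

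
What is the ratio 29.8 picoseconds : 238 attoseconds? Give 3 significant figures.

(29.8 × 10⁻¹²) / (238 × 10⁻¹⁸) = 0.1252 × 10⁶

125000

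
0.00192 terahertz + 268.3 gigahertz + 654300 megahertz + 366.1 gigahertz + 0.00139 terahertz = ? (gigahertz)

In gigahertz:
  0.00192 terahertz = 0.00192e3 gigahertz = 1.92
  268.3 gigahertz → 268.3
  654300 megahertz = 654300e-3 gigahertz = 654.3
  366.1 gigahertz → 366.1
  0.00139 terahertz = 0.00139e3 gigahertz = 1.39
Sum: 1.92 + 268.3 + 654.3 + 366.1 + 1.39 = 1292.01

1292.01 gigahertz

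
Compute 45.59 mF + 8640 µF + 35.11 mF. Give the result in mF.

89.34 mF

In mF:
  45.59 mF → 45.59
  8640 µF = 8640 × 10⁻³ mF = 8.64
  35.11 mF → 35.11
Sum: 45.59 + 8.64 + 35.11 = 89.34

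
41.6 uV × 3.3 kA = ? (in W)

0.13728 W

41.6e-6 × 3.3e3 = 137.28e-3 W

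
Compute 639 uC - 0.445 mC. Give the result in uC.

In uC:
  639 uC → 639
  0.445 mC = 0.445e3 uC = 445
Difference: 639 - 445 = 194

194 uC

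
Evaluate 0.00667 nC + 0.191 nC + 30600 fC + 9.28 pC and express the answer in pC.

237.55 pC

In pC:
  0.00667 nC = 0.00667 × 10^3 pC = 6.67
  0.191 nC = 0.191 × 10^3 pC = 191
  30600 fC = 30600 × 10^-3 pC = 30.6
  9.28 pC → 9.28
Sum: 6.67 + 191 + 30.6 + 9.28 = 237.55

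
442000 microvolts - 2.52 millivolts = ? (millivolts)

In millivolts:
  442000 microvolts = 442000 × 10⁻³ millivolts = 442
  2.52 millivolts → 2.52
Difference: 442 - 2.52 = 439.48

439.48 millivolts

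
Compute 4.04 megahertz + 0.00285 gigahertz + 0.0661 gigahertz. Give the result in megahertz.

In megahertz:
  4.04 megahertz → 4.04
  0.00285 gigahertz = 0.00285 × 10³ megahertz = 2.85
  0.0661 gigahertz = 0.0661 × 10³ megahertz = 66.1
Sum: 4.04 + 2.85 + 66.1 = 72.99

72.99 megahertz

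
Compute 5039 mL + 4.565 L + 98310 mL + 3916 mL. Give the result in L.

111.83 L

In L:
  5039 mL = 5039e-3 L = 5.039
  4.565 L → 4.565
  98310 mL = 98310e-3 L = 98.31
  3916 mL = 3916e-3 L = 3.916
Sum: 5.039 + 4.565 + 98.31 + 3.916 = 111.83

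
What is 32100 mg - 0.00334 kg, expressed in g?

28.76 g

In g:
  32100 mg = 32100 × 10^-3 g = 32.1
  0.00334 kg = 0.00334 × 10^3 g = 3.34
Difference: 32.1 - 3.34 = 28.76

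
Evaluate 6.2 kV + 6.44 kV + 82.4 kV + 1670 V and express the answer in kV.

96.71 kV

In kV:
  6.2 kV → 6.2
  6.44 kV → 6.44
  82.4 kV → 82.4
  1670 V = 1670e-3 kV = 1.67
Sum: 6.2 + 6.44 + 82.4 + 1.67 = 96.71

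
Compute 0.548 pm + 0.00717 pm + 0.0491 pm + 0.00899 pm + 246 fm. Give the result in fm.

859.26 fm

In fm:
  0.548 pm = 0.548 × 10³ fm = 548
  0.00717 pm = 0.00717 × 10³ fm = 7.17
  0.0491 pm = 0.0491 × 10³ fm = 49.1
  0.00899 pm = 0.00899 × 10³ fm = 8.99
  246 fm → 246
Sum: 548 + 7.17 + 49.1 + 8.99 + 246 = 859.26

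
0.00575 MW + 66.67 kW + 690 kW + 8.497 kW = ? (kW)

In kW:
  0.00575 MW = 0.00575 × 10^3 kW = 5.75
  66.67 kW → 66.67
  690 kW → 690
  8.497 kW → 8.497
Sum: 5.75 + 66.67 + 690 + 8.497 = 770.917

770.917 kW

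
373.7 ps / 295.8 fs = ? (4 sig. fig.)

1263

(373.7e-12) / (295.8e-15) = 1.2634e3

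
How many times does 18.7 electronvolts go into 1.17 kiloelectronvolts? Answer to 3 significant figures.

62.6

(1.17 × 10^3) / (18.7) = 0.06257 × 10^3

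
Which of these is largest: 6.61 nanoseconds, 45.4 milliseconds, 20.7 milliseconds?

6.61 nanoseconds = 0.00000000661 seconds
45.4 milliseconds = 0.0454 seconds
20.7 milliseconds = 0.0207 seconds

45.4 milliseconds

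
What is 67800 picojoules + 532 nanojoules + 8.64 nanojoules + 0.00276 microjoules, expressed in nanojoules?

In nanojoules:
  67800 picojoules = 67800e-3 nanojoules = 67.8
  532 nanojoules → 532
  8.64 nanojoules → 8.64
  0.00276 microjoules = 0.00276e3 nanojoules = 2.76
Sum: 67.8 + 532 + 8.64 + 2.76 = 611.2

611.2 nanojoules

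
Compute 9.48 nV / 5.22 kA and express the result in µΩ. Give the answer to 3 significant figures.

0.00000182 µΩ

(9.48 × 10^-9) / (5.22 × 10^3) = 1.8161 × 10^-12 Ω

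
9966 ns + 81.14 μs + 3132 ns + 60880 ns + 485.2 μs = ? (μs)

In μs:
  9966 ns = 9966 × 10^-3 μs = 9.966
  81.14 μs → 81.14
  3132 ns = 3132 × 10^-3 μs = 3.132
  60880 ns = 60880 × 10^-3 μs = 60.88
  485.2 μs → 485.2
Sum: 9.966 + 81.14 + 3.132 + 60.88 + 485.2 = 640.318

640.318 μs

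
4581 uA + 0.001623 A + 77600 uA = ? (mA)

83.804 mA

In mA:
  4581 uA = 4581 × 10⁻³ mA = 4.581
  0.001623 A = 0.001623 × 10³ mA = 1.623
  77600 uA = 77600 × 10⁻³ mA = 77.6
Sum: 4.581 + 1.623 + 77.6 = 83.804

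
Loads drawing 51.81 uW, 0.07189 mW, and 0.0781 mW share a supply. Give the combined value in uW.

201.8 uW

In uW:
  51.81 uW → 51.81
  0.07189 mW = 0.07189 × 10³ uW = 71.89
  0.0781 mW = 0.0781 × 10³ uW = 78.1
Sum: 51.81 + 71.89 + 78.1 = 201.8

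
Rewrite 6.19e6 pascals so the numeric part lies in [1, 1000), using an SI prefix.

6.19 megapascals

= 6.19e6 pascals; 1e6 is mega.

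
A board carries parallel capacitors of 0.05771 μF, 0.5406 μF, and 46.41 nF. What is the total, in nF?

644.72 nF

In nF:
  0.05771 μF = 0.05771e3 nF = 57.71
  0.5406 μF = 0.5406e3 nF = 540.6
  46.41 nF → 46.41
Sum: 57.71 + 540.6 + 46.41 = 644.72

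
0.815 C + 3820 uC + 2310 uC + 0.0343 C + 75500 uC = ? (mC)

In mC:
  0.815 C = 0.815 × 10^3 mC = 815
  3820 uC = 3820 × 10^-3 mC = 3.82
  2310 uC = 2310 × 10^-3 mC = 2.31
  0.0343 C = 0.0343 × 10^3 mC = 34.3
  75500 uC = 75500 × 10^-3 mC = 75.5
Sum: 815 + 3.82 + 2.31 + 34.3 + 75.5 = 930.93

930.93 mC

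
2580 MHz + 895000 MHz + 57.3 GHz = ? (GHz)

In GHz:
  2580 MHz = 2580 × 10^-3 GHz = 2.58
  895000 MHz = 895000 × 10^-3 GHz = 895
  57.3 GHz → 57.3
Sum: 2.58 + 895 + 57.3 = 954.88

954.88 GHz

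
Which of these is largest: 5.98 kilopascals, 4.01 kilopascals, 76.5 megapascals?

76.5 megapascals

5.98 kilopascals = 5980 pascals
4.01 kilopascals = 4010 pascals
76.5 megapascals = 76500000 pascals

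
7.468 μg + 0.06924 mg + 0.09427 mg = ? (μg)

In μg:
  7.468 μg → 7.468
  0.06924 mg = 0.06924 × 10³ μg = 69.24
  0.09427 mg = 0.09427 × 10³ μg = 94.27
Sum: 7.468 + 69.24 + 94.27 = 170.978

170.978 μg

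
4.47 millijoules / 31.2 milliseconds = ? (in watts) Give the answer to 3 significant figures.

(4.47 × 10⁻³) / (31.2 × 10⁻³) = 0.14327 W

0.143 watts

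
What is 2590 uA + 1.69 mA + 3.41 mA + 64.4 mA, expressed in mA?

In mA:
  2590 uA = 2590e-3 mA = 2.59
  1.69 mA → 1.69
  3.41 mA → 3.41
  64.4 mA → 64.4
Sum: 2.59 + 1.69 + 3.41 + 64.4 = 72.09

72.09 mA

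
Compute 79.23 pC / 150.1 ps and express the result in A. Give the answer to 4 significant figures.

(79.23 × 10⁻¹²) / (150.1 × 10⁻¹²) = 0.527848 A

0.5278 A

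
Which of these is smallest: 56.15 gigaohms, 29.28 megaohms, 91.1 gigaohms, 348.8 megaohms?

29.28 megaohms

56.15 gigaohms = 56150000000 ohms
29.28 megaohms = 29280000 ohms
91.1 gigaohms = 91100000000 ohms
348.8 megaohms = 348800000 ohms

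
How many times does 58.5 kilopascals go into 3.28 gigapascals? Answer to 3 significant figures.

(3.28e9) / (58.5e3) = 0.05607e6

56100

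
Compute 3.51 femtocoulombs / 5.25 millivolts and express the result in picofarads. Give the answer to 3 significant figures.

(3.51 × 10⁻¹⁵) / (5.25 × 10⁻³) = 0.66857 × 10⁻¹² F

0.669 picofarads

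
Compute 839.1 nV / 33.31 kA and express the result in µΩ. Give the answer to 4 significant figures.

(839.1 × 10⁻⁹) / (33.31 × 10³) = 25.1906 × 10⁻¹² Ω

0.00002519 µΩ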